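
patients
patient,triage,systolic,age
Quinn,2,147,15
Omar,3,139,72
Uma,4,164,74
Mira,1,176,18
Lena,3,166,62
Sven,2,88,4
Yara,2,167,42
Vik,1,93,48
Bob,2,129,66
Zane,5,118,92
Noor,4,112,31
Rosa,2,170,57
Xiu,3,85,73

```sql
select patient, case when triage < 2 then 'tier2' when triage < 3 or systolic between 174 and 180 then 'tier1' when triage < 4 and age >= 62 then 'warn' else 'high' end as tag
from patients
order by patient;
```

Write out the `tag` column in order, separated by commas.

patient=Bob: triage < 3 or systolic between 174 and 180 → tier1
patient=Lena: triage < 4 and age >= 62 → warn
patient=Mira: triage < 2 → tier2
patient=Noor: ELSE → high
patient=Omar: triage < 4 and age >= 62 → warn
patient=Quinn: triage < 3 or systolic between 174 and 180 → tier1
patient=Rosa: triage < 3 or systolic between 174 and 180 → tier1
patient=Sven: triage < 3 or systolic between 174 and 180 → tier1
patient=Uma: ELSE → high
patient=Vik: triage < 2 → tier2
patient=Xiu: triage < 4 and age >= 62 → warn
patient=Yara: triage < 3 or systolic between 174 and 180 → tier1
patient=Zane: ELSE → high

tier1, warn, tier2, high, warn, tier1, tier1, tier1, high, tier2, warn, tier1, high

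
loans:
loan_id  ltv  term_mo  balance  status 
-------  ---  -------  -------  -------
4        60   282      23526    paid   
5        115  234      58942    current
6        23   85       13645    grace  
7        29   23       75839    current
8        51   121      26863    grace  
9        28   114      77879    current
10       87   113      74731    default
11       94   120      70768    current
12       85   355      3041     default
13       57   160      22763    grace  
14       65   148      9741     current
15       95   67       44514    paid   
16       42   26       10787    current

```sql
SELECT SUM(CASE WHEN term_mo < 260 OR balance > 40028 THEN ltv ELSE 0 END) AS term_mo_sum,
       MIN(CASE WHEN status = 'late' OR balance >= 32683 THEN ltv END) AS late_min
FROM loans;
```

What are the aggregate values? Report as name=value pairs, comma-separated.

term_mo_sum=686, late_min=28

[term_mo_sum: term_mo < 260 OR balance > 40028]
loan_id=4: ✗
loan_id=5: ✓ → 115
loan_id=6: ✓ → 23
loan_id=7: ✓ → 29
loan_id=8: ✓ → 51
loan_id=9: ✓ → 28
loan_id=10: ✓ → 87
loan_id=11: ✓ → 94
loan_id=12: ✗
loan_id=13: ✓ → 57
loan_id=14: ✓ → 65
loan_id=15: ✓ → 95
loan_id=16: ✓ → 42
term_mo_sum = 115 + 23 + 29 + 51 + 28 + 87 + 94 + 57 + 65 + 95 + 42 = 686
—
[late_min: status = 'late' OR balance >= 32683]
loan_id=4: ✗
loan_id=5: ✓ → 115
loan_id=6: ✗
loan_id=7: ✓ → 29
loan_id=8: ✗
loan_id=9: ✓ → 28
loan_id=10: ✓ → 87
loan_id=11: ✓ → 94
loan_id=12: ✗
loan_id=13: ✗
loan_id=14: ✗
loan_id=15: ✓ → 95
loan_id=16: ✗
late_min = MIN(115, 29, 28, 87, 94, 95) = 28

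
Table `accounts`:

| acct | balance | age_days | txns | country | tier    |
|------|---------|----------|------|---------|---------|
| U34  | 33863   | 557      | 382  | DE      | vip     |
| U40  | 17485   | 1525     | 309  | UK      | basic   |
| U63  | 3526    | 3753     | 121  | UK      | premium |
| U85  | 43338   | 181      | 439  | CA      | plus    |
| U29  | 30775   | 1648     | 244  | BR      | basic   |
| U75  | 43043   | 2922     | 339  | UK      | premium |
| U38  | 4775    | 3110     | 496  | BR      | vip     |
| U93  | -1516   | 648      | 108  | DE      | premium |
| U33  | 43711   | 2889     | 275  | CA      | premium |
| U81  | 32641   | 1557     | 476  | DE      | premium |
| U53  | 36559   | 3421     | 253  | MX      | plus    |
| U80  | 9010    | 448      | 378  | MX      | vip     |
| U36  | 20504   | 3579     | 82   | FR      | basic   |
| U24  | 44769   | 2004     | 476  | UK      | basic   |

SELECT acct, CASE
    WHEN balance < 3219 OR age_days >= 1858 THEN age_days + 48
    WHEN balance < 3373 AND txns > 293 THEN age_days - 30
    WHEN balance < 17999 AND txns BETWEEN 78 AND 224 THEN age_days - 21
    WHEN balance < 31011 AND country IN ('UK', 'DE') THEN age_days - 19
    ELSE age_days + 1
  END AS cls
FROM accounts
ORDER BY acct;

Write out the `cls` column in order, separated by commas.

2052, 1649, 2937, 558, 3627, 3158, 1506, 3469, 3801, 2970, 449, 1558, 182, 696

acct=U24: balance < 3219 OR age_days >= 1858 → 2052
acct=U29: ELSE → 1649
acct=U33: balance < 3219 OR age_days >= 1858 → 2937
acct=U34: ELSE → 558
acct=U36: balance < 3219 OR age_days >= 1858 → 3627
acct=U38: balance < 3219 OR age_days >= 1858 → 3158
acct=U40: balance < 31011 AND country IN ('UK', 'DE') → 1506
acct=U53: balance < 3219 OR age_days >= 1858 → 3469
acct=U63: balance < 3219 OR age_days >= 1858 → 3801
acct=U75: balance < 3219 OR age_days >= 1858 → 2970
acct=U80: ELSE → 449
acct=U81: ELSE → 1558
acct=U85: ELSE → 182
acct=U93: balance < 3219 OR age_days >= 1858 → 696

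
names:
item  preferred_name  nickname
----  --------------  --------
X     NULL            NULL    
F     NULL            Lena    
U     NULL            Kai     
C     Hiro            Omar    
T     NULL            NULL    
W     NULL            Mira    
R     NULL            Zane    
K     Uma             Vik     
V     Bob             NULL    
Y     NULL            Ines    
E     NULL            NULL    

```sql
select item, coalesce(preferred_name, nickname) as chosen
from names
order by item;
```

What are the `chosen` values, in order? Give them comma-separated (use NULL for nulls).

Hiro, NULL, Lena, Uma, Zane, NULL, Kai, Bob, Mira, NULL, Ines

item=C: preferred_name=Hiro → Hiro
item=E: preferred_name=NULL, nickname=NULL (all NULL) → NULL
item=F: preferred_name=NULL, nickname=Lena → Lena
item=K: preferred_name=Uma → Uma
item=R: preferred_name=NULL, nickname=Zane → Zane
item=T: preferred_name=NULL, nickname=NULL (all NULL) → NULL
item=U: preferred_name=NULL, nickname=Kai → Kai
item=V: preferred_name=Bob → Bob
item=W: preferred_name=NULL, nickname=Mira → Mira
item=X: preferred_name=NULL, nickname=NULL (all NULL) → NULL
item=Y: preferred_name=NULL, nickname=Ines → Ines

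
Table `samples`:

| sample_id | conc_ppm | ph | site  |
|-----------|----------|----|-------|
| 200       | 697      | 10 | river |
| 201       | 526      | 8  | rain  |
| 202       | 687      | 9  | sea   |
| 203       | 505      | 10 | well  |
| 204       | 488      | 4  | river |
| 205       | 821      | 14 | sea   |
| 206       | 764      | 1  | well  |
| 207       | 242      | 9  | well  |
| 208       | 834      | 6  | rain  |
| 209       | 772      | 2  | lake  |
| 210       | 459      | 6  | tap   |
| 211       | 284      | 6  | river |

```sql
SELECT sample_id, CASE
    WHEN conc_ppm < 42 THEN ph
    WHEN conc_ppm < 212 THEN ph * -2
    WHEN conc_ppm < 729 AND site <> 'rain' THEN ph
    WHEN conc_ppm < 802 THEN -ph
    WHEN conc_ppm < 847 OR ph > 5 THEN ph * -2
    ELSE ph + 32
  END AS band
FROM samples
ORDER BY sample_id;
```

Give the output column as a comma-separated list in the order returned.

10, -8, 9, 10, 4, -28, -1, 9, -12, -2, 6, 6

sample_id=200: conc_ppm < 729 AND site <> 'rain' → 10
sample_id=201: conc_ppm < 802 → -8
sample_id=202: conc_ppm < 729 AND site <> 'rain' → 9
sample_id=203: conc_ppm < 729 AND site <> 'rain' → 10
sample_id=204: conc_ppm < 729 AND site <> 'rain' → 4
sample_id=205: conc_ppm < 847 OR ph > 5 → -28
sample_id=206: conc_ppm < 802 → -1
sample_id=207: conc_ppm < 729 AND site <> 'rain' → 9
sample_id=208: conc_ppm < 847 OR ph > 5 → -12
sample_id=209: conc_ppm < 802 → -2
sample_id=210: conc_ppm < 729 AND site <> 'rain' → 6
sample_id=211: conc_ppm < 729 AND site <> 'rain' → 6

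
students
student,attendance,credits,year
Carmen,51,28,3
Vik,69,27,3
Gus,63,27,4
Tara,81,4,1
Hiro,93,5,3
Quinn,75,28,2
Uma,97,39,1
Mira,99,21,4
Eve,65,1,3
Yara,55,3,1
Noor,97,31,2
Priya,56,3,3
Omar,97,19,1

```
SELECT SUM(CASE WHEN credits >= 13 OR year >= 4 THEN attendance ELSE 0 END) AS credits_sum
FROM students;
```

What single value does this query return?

student=Carmen: ✓ → 51
student=Vik: ✓ → 69
student=Gus: ✓ → 63
student=Tara: ✗
student=Hiro: ✗
student=Quinn: ✓ → 75
student=Uma: ✓ → 97
student=Mira: ✓ → 99
student=Eve: ✗
student=Yara: ✗
student=Noor: ✓ → 97
student=Priya: ✗
student=Omar: ✓ → 97
credits_sum = 51 + 69 + 63 + 75 + 97 + 99 + 97 + 97 = 648

648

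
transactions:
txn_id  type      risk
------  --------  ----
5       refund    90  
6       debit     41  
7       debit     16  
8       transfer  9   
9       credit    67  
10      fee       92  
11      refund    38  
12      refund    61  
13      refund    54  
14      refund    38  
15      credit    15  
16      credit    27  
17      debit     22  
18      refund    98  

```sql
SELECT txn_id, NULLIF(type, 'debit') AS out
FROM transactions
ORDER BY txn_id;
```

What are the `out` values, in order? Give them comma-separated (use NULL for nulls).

txn_id=5: type=refund vs debit: differ → refund
txn_id=6: type=debit vs debit: equal → NULL
txn_id=7: type=debit vs debit: equal → NULL
txn_id=8: type=transfer vs debit: differ → transfer
txn_id=9: type=credit vs debit: differ → credit
txn_id=10: type=fee vs debit: differ → fee
txn_id=11: type=refund vs debit: differ → refund
txn_id=12: type=refund vs debit: differ → refund
txn_id=13: type=refund vs debit: differ → refund
txn_id=14: type=refund vs debit: differ → refund
txn_id=15: type=credit vs debit: differ → credit
txn_id=16: type=credit vs debit: differ → credit
txn_id=17: type=debit vs debit: equal → NULL
txn_id=18: type=refund vs debit: differ → refund

refund, NULL, NULL, transfer, credit, fee, refund, refund, refund, refund, credit, credit, NULL, refund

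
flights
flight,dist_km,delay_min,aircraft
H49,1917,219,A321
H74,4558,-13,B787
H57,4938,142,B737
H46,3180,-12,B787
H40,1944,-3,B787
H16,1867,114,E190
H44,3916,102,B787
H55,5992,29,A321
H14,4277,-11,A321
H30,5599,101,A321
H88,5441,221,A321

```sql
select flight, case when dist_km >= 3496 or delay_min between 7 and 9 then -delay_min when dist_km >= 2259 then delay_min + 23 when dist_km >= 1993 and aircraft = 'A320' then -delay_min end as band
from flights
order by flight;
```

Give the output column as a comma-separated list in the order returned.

11, NULL, -101, NULL, -102, 11, NULL, -29, -142, 13, -221

flight=H14: dist_km >= 3496 or delay_min between 7 and 9 → 11
flight=H16: (no match → NULL) → NULL
flight=H30: dist_km >= 3496 or delay_min between 7 and 9 → -101
flight=H40: (no match → NULL) → NULL
flight=H44: dist_km >= 3496 or delay_min between 7 and 9 → -102
flight=H46: dist_km >= 2259 → 11
flight=H49: (no match → NULL) → NULL
flight=H55: dist_km >= 3496 or delay_min between 7 and 9 → -29
flight=H57: dist_km >= 3496 or delay_min between 7 and 9 → -142
flight=H74: dist_km >= 3496 or delay_min between 7 and 9 → 13
flight=H88: dist_km >= 3496 or delay_min between 7 and 9 → -221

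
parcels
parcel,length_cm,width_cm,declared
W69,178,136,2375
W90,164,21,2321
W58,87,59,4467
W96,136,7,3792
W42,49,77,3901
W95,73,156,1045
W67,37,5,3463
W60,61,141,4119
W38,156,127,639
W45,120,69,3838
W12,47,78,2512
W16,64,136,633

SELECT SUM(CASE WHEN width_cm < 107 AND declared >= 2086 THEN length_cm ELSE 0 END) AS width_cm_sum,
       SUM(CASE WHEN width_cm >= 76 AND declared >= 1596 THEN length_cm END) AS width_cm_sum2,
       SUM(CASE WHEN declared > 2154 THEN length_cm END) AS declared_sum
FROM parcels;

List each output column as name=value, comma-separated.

width_cm_sum=640, width_cm_sum2=335, declared_sum=879

[width_cm_sum: width_cm < 107 AND declared >= 2086]
parcel=W69: ✗
parcel=W90: ✓ → 164
parcel=W58: ✓ → 87
parcel=W96: ✓ → 136
parcel=W42: ✓ → 49
parcel=W95: ✗
parcel=W67: ✓ → 37
parcel=W60: ✗
parcel=W38: ✗
parcel=W45: ✓ → 120
parcel=W12: ✓ → 47
parcel=W16: ✗
width_cm_sum = 164 + 87 + 136 + 49 + 37 + 120 + 47 = 640
—
[width_cm_sum2: width_cm >= 76 AND declared >= 1596]
parcel=W69: ✓ → 178
parcel=W90: ✗
parcel=W58: ✗
parcel=W96: ✗
parcel=W42: ✓ → 49
parcel=W95: ✗
parcel=W67: ✗
parcel=W60: ✓ → 61
parcel=W38: ✗
parcel=W45: ✗
parcel=W12: ✓ → 47
parcel=W16: ✗
width_cm_sum2 = 178 + 49 + 61 + 47 = 335
—
[declared_sum: declared > 2154]
parcel=W69: ✓ → 178
parcel=W90: ✓ → 164
parcel=W58: ✓ → 87
parcel=W96: ✓ → 136
parcel=W42: ✓ → 49
parcel=W95: ✗
parcel=W67: ✓ → 37
parcel=W60: ✓ → 61
parcel=W38: ✗
parcel=W45: ✓ → 120
parcel=W12: ✓ → 47
parcel=W16: ✗
declared_sum = 178 + 164 + 87 + 136 + 49 + 37 + 61 + 120 + 47 = 879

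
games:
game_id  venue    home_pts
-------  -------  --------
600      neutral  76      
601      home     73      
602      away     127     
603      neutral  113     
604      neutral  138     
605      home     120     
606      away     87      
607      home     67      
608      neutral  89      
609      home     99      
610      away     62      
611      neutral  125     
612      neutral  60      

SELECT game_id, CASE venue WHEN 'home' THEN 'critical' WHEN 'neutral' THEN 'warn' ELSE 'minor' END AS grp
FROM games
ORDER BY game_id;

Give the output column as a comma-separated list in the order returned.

game_id=600: venue='neutral' → warn
game_id=601: venue='home' → critical
game_id=602: ELSE → minor
game_id=603: venue='neutral' → warn
game_id=604: venue='neutral' → warn
game_id=605: venue='home' → critical
game_id=606: ELSE → minor
game_id=607: venue='home' → critical
game_id=608: venue='neutral' → warn
game_id=609: venue='home' → critical
game_id=610: ELSE → minor
game_id=611: venue='neutral' → warn
game_id=612: venue='neutral' → warn

warn, critical, minor, warn, warn, critical, minor, critical, warn, critical, minor, warn, warn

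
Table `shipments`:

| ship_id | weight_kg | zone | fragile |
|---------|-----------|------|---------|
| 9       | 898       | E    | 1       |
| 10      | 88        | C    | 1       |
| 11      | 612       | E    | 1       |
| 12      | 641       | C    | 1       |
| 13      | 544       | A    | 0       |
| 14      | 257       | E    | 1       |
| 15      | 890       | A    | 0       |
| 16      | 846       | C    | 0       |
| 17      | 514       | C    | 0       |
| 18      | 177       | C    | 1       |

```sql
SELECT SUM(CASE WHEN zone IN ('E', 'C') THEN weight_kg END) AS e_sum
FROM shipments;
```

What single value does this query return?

4033

ship_id=9: ✓ → 898
ship_id=10: ✓ → 88
ship_id=11: ✓ → 612
ship_id=12: ✓ → 641
ship_id=13: ✗
ship_id=14: ✓ → 257
ship_id=15: ✗
ship_id=16: ✓ → 846
ship_id=17: ✓ → 514
ship_id=18: ✓ → 177
e_sum = 898 + 88 + 612 + 641 + 257 + 846 + 514 + 177 = 4033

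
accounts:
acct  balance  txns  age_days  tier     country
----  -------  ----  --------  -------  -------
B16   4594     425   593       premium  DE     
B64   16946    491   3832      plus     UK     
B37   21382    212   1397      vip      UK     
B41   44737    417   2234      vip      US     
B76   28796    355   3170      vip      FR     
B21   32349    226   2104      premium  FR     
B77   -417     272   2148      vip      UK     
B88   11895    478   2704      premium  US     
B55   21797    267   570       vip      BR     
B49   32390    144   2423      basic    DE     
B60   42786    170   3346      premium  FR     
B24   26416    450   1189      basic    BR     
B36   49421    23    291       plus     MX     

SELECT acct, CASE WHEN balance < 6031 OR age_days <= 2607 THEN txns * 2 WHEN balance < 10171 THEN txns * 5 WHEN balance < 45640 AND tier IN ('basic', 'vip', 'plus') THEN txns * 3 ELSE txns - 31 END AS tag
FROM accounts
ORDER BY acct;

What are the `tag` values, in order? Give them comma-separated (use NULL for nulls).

850, 452, 900, 46, 424, 834, 288, 534, 139, 1473, 1065, 544, 447

acct=B16: balance < 6031 OR age_days <= 2607 → 850
acct=B21: balance < 6031 OR age_days <= 2607 → 452
acct=B24: balance < 6031 OR age_days <= 2607 → 900
acct=B36: balance < 6031 OR age_days <= 2607 → 46
acct=B37: balance < 6031 OR age_days <= 2607 → 424
acct=B41: balance < 6031 OR age_days <= 2607 → 834
acct=B49: balance < 6031 OR age_days <= 2607 → 288
acct=B55: balance < 6031 OR age_days <= 2607 → 534
acct=B60: ELSE → 139
acct=B64: balance < 45640 AND tier IN ('basic', 'vip', 'plus') → 1473
acct=B76: balance < 45640 AND tier IN ('basic', 'vip', 'plus') → 1065
acct=B77: balance < 6031 OR age_days <= 2607 → 544
acct=B88: ELSE → 447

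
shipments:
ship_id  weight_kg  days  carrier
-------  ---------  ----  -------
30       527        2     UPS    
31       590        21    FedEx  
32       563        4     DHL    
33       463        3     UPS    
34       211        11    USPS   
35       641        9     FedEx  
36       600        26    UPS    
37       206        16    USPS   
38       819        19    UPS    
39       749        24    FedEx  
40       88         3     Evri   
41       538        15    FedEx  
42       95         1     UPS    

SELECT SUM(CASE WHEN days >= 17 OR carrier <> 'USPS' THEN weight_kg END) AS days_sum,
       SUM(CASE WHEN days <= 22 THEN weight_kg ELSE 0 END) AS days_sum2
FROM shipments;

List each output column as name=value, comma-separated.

days_sum=5673, days_sum2=4741

[days_sum: days >= 17 OR carrier <> 'USPS']
ship_id=30: ✓ → 527
ship_id=31: ✓ → 590
ship_id=32: ✓ → 563
ship_id=33: ✓ → 463
ship_id=34: ✗
ship_id=35: ✓ → 641
ship_id=36: ✓ → 600
ship_id=37: ✗
ship_id=38: ✓ → 819
ship_id=39: ✓ → 749
ship_id=40: ✓ → 88
ship_id=41: ✓ → 538
ship_id=42: ✓ → 95
days_sum = 527 + 590 + 563 + 463 + 641 + 600 + 819 + 749 + 88 + 538 + 95 = 5673
—
[days_sum2: days <= 22]
ship_id=30: ✓ → 527
ship_id=31: ✓ → 590
ship_id=32: ✓ → 563
ship_id=33: ✓ → 463
ship_id=34: ✓ → 211
ship_id=35: ✓ → 641
ship_id=36: ✗
ship_id=37: ✓ → 206
ship_id=38: ✓ → 819
ship_id=39: ✗
ship_id=40: ✓ → 88
ship_id=41: ✓ → 538
ship_id=42: ✓ → 95
days_sum2 = 527 + 590 + 563 + 463 + 211 + 641 + 206 + 819 + 88 + 538 + 95 = 4741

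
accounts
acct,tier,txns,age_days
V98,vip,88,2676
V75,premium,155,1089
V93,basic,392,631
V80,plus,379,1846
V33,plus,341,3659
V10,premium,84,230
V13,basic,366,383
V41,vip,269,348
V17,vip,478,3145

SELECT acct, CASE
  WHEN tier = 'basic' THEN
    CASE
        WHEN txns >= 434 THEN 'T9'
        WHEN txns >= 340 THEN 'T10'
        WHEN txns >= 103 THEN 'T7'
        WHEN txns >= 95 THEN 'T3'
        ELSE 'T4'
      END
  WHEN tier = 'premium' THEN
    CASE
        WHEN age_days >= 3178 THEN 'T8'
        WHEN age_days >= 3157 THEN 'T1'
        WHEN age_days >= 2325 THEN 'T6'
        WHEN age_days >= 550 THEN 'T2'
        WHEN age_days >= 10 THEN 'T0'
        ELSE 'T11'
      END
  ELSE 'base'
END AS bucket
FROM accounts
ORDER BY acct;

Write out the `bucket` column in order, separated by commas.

acct=V10: tier='premium' → inner[age_days >= 10] → T0
acct=V13: tier='basic' → inner[txns >= 340] → T10
acct=V17: tier='vip' → outer ELSE → base
acct=V33: tier='plus' → outer ELSE → base
acct=V41: tier='vip' → outer ELSE → base
acct=V75: tier='premium' → inner[age_days >= 550] → T2
acct=V80: tier='plus' → outer ELSE → base
acct=V93: tier='basic' → inner[txns >= 340] → T10
acct=V98: tier='vip' → outer ELSE → base

T0, T10, base, base, base, T2, base, T10, base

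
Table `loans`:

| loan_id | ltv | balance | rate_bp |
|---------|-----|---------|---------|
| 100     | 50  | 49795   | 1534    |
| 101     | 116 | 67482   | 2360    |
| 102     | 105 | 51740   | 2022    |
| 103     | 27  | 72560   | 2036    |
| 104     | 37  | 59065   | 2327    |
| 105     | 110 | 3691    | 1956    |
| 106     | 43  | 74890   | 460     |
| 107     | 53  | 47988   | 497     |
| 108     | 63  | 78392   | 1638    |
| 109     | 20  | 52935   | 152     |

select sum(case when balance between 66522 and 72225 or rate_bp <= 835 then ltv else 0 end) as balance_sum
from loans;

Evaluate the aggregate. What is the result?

loan_id=100: ✗
loan_id=101: ✓ → 116
loan_id=102: ✗
loan_id=103: ✗
loan_id=104: ✗
loan_id=105: ✗
loan_id=106: ✓ → 43
loan_id=107: ✓ → 53
loan_id=108: ✗
loan_id=109: ✓ → 20
balance_sum = 116 + 43 + 53 + 20 = 232

232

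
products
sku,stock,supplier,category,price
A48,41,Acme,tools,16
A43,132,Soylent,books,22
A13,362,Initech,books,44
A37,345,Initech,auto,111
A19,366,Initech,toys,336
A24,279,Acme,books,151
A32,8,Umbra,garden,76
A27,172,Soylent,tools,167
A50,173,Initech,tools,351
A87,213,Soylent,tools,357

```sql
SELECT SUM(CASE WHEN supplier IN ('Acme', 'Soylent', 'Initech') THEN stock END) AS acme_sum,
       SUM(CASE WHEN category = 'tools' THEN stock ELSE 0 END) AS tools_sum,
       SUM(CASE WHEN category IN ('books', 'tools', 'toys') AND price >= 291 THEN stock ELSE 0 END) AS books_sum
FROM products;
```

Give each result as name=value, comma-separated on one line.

[acme_sum: supplier IN ('Acme', 'Soylent', 'Initech')]
sku=A48: ✓ → 41
sku=A43: ✓ → 132
sku=A13: ✓ → 362
sku=A37: ✓ → 345
sku=A19: ✓ → 366
sku=A24: ✓ → 279
sku=A32: ✗
sku=A27: ✓ → 172
sku=A50: ✓ → 173
sku=A87: ✓ → 213
acme_sum = 41 + 132 + 362 + 345 + 366 + 279 + 172 + 173 + 213 = 2083
—
[tools_sum: category = 'tools']
sku=A48: ✓ → 41
sku=A43: ✗
sku=A13: ✗
sku=A37: ✗
sku=A19: ✗
sku=A24: ✗
sku=A32: ✗
sku=A27: ✓ → 172
sku=A50: ✓ → 173
sku=A87: ✓ → 213
tools_sum = 41 + 172 + 173 + 213 = 599
—
[books_sum: category IN ('books', 'tools', 'toys') AND price >= 291]
sku=A48: ✗
sku=A43: ✗
sku=A13: ✗
sku=A37: ✗
sku=A19: ✓ → 366
sku=A24: ✗
sku=A32: ✗
sku=A27: ✗
sku=A50: ✓ → 173
sku=A87: ✓ → 213
books_sum = 366 + 173 + 213 = 752

acme_sum=2083, tools_sum=599, books_sum=752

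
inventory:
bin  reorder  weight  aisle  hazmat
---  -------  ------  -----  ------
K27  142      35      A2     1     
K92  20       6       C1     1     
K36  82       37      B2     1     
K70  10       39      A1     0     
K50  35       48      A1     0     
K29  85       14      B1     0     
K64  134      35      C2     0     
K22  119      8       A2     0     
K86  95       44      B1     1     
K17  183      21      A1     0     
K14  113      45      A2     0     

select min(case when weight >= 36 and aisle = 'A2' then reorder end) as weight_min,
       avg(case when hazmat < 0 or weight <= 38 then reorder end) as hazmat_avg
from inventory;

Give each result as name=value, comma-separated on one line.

weight_min=113, hazmat_avg=109.2857142857

[weight_min: weight >= 36 and aisle = 'A2']
bin=K27: ✗
bin=K92: ✗
bin=K36: ✗
bin=K70: ✗
bin=K50: ✗
bin=K29: ✗
bin=K64: ✗
bin=K22: ✗
bin=K86: ✗
bin=K17: ✗
bin=K14: ✓ → 113
weight_min = MIN(113) = 113
—
[hazmat_avg: hazmat < 0 or weight <= 38]
bin=K27: ✓ → 142
bin=K92: ✓ → 20
bin=K36: ✓ → 82
bin=K70: ✗
bin=K50: ✗
bin=K29: ✓ → 85
bin=K64: ✓ → 134
bin=K22: ✓ → 119
bin=K86: ✗
bin=K17: ✓ → 183
bin=K14: ✗
hazmat_avg = (142 + 20 + 82 + 85 + 134 + 119 + 183) / 7 = 109.2857142857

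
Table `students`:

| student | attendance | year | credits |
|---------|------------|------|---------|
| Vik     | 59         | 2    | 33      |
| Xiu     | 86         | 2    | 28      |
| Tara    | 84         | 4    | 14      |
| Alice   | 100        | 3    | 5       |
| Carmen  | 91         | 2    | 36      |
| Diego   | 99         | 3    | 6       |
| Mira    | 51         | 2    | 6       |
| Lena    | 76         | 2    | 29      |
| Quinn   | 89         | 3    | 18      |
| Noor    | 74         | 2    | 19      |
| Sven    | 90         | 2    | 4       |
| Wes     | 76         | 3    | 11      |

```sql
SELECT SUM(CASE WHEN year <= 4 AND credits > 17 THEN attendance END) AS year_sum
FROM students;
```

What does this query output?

student=Vik: ✓ → 59
student=Xiu: ✓ → 86
student=Tara: ✗
student=Alice: ✗
student=Carmen: ✓ → 91
student=Diego: ✗
student=Mira: ✗
student=Lena: ✓ → 76
student=Quinn: ✓ → 89
student=Noor: ✓ → 74
student=Sven: ✗
student=Wes: ✗
year_sum = 59 + 86 + 91 + 76 + 89 + 74 = 475

475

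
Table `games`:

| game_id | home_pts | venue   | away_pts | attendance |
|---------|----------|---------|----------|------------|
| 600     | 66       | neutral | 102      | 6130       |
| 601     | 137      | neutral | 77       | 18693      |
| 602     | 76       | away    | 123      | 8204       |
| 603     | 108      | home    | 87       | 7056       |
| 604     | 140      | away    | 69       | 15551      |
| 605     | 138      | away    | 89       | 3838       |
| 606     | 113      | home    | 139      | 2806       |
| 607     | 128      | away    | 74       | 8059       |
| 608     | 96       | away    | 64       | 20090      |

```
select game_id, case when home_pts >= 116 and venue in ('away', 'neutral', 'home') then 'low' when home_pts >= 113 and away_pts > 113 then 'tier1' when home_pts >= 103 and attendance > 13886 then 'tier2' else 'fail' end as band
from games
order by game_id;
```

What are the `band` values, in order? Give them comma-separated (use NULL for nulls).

game_id=600: ELSE → fail
game_id=601: home_pts >= 116 and venue in ('away', 'neutral', 'home') → low
game_id=602: ELSE → fail
game_id=603: ELSE → fail
game_id=604: home_pts >= 116 and venue in ('away', 'neutral', 'home') → low
game_id=605: home_pts >= 116 and venue in ('away', 'neutral', 'home') → low
game_id=606: home_pts >= 113 and away_pts > 113 → tier1
game_id=607: home_pts >= 116 and venue in ('away', 'neutral', 'home') → low
game_id=608: ELSE → fail

fail, low, fail, fail, low, low, tier1, low, fail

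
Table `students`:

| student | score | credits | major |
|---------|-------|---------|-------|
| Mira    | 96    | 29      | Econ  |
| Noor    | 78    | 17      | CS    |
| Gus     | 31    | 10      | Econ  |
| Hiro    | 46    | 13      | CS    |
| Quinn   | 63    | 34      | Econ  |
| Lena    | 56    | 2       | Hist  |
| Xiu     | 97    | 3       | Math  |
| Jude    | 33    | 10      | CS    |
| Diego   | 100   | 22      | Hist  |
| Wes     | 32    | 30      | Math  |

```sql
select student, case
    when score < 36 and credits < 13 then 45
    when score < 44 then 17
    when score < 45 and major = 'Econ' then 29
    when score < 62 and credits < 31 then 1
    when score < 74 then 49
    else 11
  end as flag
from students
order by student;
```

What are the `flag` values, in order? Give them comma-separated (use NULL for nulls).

11, 45, 1, 45, 1, 11, 11, 49, 17, 11

student=Diego: ELSE → 11
student=Gus: score < 36 and credits < 13 → 45
student=Hiro: score < 62 and credits < 31 → 1
student=Jude: score < 36 and credits < 13 → 45
student=Lena: score < 62 and credits < 31 → 1
student=Mira: ELSE → 11
student=Noor: ELSE → 11
student=Quinn: score < 74 → 49
student=Wes: score < 44 → 17
student=Xiu: ELSE → 11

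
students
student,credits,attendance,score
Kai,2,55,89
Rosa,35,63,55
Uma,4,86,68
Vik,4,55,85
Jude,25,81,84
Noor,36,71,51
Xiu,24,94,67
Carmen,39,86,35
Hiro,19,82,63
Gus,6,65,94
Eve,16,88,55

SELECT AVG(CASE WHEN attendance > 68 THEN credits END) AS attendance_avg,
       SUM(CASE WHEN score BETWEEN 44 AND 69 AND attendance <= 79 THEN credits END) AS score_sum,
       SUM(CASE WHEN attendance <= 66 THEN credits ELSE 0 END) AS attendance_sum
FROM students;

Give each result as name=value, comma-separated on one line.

attendance_avg=23.2857142857, score_sum=71, attendance_sum=47

[attendance_avg: attendance > 68]
student=Kai: ✗
student=Rosa: ✗
student=Uma: ✓ → 4
student=Vik: ✗
student=Jude: ✓ → 25
student=Noor: ✓ → 36
student=Xiu: ✓ → 24
student=Carmen: ✓ → 39
student=Hiro: ✓ → 19
student=Gus: ✗
student=Eve: ✓ → 16
attendance_avg = (4 + 25 + 36 + 24 + 39 + 19 + 16) / 7 = 23.2857142857
—
[score_sum: score BETWEEN 44 AND 69 AND attendance <= 79]
student=Kai: ✗
student=Rosa: ✓ → 35
student=Uma: ✗
student=Vik: ✗
student=Jude: ✗
student=Noor: ✓ → 36
student=Xiu: ✗
student=Carmen: ✗
student=Hiro: ✗
student=Gus: ✗
student=Eve: ✗
score_sum = 35 + 36 = 71
—
[attendance_sum: attendance <= 66]
student=Kai: ✓ → 2
student=Rosa: ✓ → 35
student=Uma: ✗
student=Vik: ✓ → 4
student=Jude: ✗
student=Noor: ✗
student=Xiu: ✗
student=Carmen: ✗
student=Hiro: ✗
student=Gus: ✓ → 6
student=Eve: ✗
attendance_sum = 2 + 35 + 4 + 6 = 47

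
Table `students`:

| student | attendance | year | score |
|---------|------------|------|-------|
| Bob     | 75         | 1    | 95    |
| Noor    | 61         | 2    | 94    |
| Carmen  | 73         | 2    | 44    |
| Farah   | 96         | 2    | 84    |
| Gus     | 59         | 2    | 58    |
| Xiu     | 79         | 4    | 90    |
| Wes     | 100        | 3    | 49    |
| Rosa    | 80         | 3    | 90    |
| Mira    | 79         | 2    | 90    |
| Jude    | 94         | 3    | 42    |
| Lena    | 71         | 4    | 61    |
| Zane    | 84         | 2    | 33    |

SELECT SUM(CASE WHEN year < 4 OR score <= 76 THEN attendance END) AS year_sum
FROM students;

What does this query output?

872

student=Bob: ✓ → 75
student=Noor: ✓ → 61
student=Carmen: ✓ → 73
student=Farah: ✓ → 96
student=Gus: ✓ → 59
student=Xiu: ✗
student=Wes: ✓ → 100
student=Rosa: ✓ → 80
student=Mira: ✓ → 79
student=Jude: ✓ → 94
student=Lena: ✓ → 71
student=Zane: ✓ → 84
year_sum = 75 + 61 + 73 + 96 + 59 + 100 + 80 + 79 + 94 + 71 + 84 = 872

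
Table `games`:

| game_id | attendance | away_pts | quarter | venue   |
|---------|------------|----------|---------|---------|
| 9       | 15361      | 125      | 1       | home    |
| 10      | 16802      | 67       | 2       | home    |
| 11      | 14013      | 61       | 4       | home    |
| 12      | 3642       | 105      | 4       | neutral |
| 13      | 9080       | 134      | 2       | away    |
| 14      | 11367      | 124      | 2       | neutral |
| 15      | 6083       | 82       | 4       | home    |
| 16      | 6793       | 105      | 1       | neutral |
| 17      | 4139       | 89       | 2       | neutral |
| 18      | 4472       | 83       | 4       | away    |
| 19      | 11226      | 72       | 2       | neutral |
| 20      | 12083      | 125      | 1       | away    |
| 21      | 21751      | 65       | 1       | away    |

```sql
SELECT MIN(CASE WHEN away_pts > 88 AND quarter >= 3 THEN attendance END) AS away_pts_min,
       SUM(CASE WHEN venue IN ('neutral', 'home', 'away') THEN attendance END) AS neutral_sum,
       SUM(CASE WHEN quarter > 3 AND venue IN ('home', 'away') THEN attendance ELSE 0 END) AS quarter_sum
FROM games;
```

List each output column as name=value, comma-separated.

away_pts_min=3642, neutral_sum=136812, quarter_sum=24568

[away_pts_min: away_pts > 88 AND quarter >= 3]
game_id=9: ✗
game_id=10: ✗
game_id=11: ✗
game_id=12: ✓ → 3642
game_id=13: ✗
game_id=14: ✗
game_id=15: ✗
game_id=16: ✗
game_id=17: ✗
game_id=18: ✗
game_id=19: ✗
game_id=20: ✗
game_id=21: ✗
away_pts_min = MIN(3642) = 3642
—
[neutral_sum: venue IN ('neutral', 'home', 'away')]
game_id=9: ✓ → 15361
game_id=10: ✓ → 16802
game_id=11: ✓ → 14013
game_id=12: ✓ → 3642
game_id=13: ✓ → 9080
game_id=14: ✓ → 11367
game_id=15: ✓ → 6083
game_id=16: ✓ → 6793
game_id=17: ✓ → 4139
game_id=18: ✓ → 4472
game_id=19: ✓ → 11226
game_id=20: ✓ → 12083
game_id=21: ✓ → 21751
neutral_sum = 15361 + 16802 + 14013 + 3642 + 9080 + 11367 + 6083 + 6793 + 4139 + 4472 + 11226 + 12083 + 21751 = 136812
—
[quarter_sum: quarter > 3 AND venue IN ('home', 'away')]
game_id=9: ✗
game_id=10: ✗
game_id=11: ✓ → 14013
game_id=12: ✗
game_id=13: ✗
game_id=14: ✗
game_id=15: ✓ → 6083
game_id=16: ✗
game_id=17: ✗
game_id=18: ✓ → 4472
game_id=19: ✗
game_id=20: ✗
game_id=21: ✗
quarter_sum = 14013 + 6083 + 4472 = 24568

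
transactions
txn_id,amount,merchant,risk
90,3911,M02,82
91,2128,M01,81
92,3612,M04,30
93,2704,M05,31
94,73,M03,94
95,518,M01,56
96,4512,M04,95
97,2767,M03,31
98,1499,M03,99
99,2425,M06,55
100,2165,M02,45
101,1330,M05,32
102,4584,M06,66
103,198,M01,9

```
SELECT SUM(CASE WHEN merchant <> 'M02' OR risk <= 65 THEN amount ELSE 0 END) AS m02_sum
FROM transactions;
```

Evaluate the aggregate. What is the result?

28515

txn_id=90: ✗
txn_id=91: ✓ → 2128
txn_id=92: ✓ → 3612
txn_id=93: ✓ → 2704
txn_id=94: ✓ → 73
txn_id=95: ✓ → 518
txn_id=96: ✓ → 4512
txn_id=97: ✓ → 2767
txn_id=98: ✓ → 1499
txn_id=99: ✓ → 2425
txn_id=100: ✓ → 2165
txn_id=101: ✓ → 1330
txn_id=102: ✓ → 4584
txn_id=103: ✓ → 198
m02_sum = 2128 + 3612 + 2704 + 73 + 518 + 4512 + 2767 + 1499 + 2425 + 2165 + 1330 + 4584 + 198 = 28515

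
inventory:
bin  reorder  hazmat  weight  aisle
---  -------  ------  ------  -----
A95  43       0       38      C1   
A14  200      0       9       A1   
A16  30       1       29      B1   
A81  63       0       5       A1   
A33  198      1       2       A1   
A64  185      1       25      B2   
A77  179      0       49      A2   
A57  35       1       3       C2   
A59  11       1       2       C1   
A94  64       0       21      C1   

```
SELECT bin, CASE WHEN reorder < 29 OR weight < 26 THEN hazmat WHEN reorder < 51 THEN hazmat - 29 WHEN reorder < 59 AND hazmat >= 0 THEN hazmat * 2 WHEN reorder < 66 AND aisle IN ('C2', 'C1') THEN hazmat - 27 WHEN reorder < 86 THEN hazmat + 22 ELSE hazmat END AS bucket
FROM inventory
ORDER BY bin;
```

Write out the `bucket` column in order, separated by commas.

0, -28, 1, 1, 1, 1, 0, 0, 0, -29

bin=A14: reorder < 29 OR weight < 26 → 0
bin=A16: reorder < 51 → -28
bin=A33: reorder < 29 OR weight < 26 → 1
bin=A57: reorder < 29 OR weight < 26 → 1
bin=A59: reorder < 29 OR weight < 26 → 1
bin=A64: reorder < 29 OR weight < 26 → 1
bin=A77: ELSE → 0
bin=A81: reorder < 29 OR weight < 26 → 0
bin=A94: reorder < 29 OR weight < 26 → 0
bin=A95: reorder < 51 → -29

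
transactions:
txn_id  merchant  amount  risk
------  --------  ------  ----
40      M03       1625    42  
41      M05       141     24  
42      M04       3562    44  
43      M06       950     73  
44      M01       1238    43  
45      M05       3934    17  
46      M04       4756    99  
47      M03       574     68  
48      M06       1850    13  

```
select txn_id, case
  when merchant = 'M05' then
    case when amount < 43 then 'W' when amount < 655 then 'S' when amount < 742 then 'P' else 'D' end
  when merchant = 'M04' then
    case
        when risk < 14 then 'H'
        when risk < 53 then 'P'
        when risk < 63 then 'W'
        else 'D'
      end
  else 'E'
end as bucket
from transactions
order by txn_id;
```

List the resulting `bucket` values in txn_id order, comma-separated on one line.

txn_id=40: merchant='M03' → outer ELSE → E
txn_id=41: merchant='M05' → inner[amount < 655] → S
txn_id=42: merchant='M04' → inner[risk < 53] → P
txn_id=43: merchant='M06' → outer ELSE → E
txn_id=44: merchant='M01' → outer ELSE → E
txn_id=45: merchant='M05' → inner[ELSE] → D
txn_id=46: merchant='M04' → inner[ELSE] → D
txn_id=47: merchant='M03' → outer ELSE → E
txn_id=48: merchant='M06' → outer ELSE → E

E, S, P, E, E, D, D, E, E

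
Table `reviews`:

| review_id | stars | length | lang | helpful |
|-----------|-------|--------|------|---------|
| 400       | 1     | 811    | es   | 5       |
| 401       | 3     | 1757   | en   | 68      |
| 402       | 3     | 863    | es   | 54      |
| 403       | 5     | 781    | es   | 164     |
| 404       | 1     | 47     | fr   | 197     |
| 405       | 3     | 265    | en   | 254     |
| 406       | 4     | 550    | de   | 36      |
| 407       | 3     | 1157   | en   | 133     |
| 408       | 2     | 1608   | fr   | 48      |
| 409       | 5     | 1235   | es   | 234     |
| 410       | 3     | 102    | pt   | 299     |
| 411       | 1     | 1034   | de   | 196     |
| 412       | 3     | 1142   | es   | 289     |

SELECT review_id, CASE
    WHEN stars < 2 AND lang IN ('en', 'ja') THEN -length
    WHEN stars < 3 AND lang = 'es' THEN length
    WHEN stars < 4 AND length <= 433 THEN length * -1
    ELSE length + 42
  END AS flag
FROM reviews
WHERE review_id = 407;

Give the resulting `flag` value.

review_id = 407: stars=3, length=1157, lang=en, helpful=133.
stars < 2 AND lang IN ('en', 'ja') → false
stars < 3 AND lang = 'es' → false
stars < 4 AND length <= 433 → false
No prior WHEN matched → ELSE → 1199

1199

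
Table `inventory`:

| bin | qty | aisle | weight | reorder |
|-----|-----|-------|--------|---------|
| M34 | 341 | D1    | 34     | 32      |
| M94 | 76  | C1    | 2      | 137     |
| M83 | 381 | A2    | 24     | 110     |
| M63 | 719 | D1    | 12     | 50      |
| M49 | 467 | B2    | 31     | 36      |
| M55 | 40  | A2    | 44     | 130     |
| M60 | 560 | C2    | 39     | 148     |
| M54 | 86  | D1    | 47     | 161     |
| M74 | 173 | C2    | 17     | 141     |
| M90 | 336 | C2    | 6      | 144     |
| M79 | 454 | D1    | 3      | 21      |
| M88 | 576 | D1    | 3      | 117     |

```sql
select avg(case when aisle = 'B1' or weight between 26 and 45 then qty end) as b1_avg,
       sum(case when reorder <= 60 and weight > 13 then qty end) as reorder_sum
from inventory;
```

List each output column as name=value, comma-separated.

[b1_avg: aisle = 'B1' or weight between 26 and 45]
bin=M34: ✓ → 341
bin=M94: ✗
bin=M83: ✗
bin=M63: ✗
bin=M49: ✓ → 467
bin=M55: ✓ → 40
bin=M60: ✓ → 560
bin=M54: ✗
bin=M74: ✗
bin=M90: ✗
bin=M79: ✗
bin=M88: ✗
b1_avg = (341 + 467 + 40 + 560) / 4 = 352
—
[reorder_sum: reorder <= 60 and weight > 13]
bin=M34: ✓ → 341
bin=M94: ✗
bin=M83: ✗
bin=M63: ✗
bin=M49: ✓ → 467
bin=M55: ✗
bin=M60: ✗
bin=M54: ✗
bin=M74: ✗
bin=M90: ✗
bin=M79: ✗
bin=M88: ✗
reorder_sum = 341 + 467 = 808

b1_avg=352, reorder_sum=808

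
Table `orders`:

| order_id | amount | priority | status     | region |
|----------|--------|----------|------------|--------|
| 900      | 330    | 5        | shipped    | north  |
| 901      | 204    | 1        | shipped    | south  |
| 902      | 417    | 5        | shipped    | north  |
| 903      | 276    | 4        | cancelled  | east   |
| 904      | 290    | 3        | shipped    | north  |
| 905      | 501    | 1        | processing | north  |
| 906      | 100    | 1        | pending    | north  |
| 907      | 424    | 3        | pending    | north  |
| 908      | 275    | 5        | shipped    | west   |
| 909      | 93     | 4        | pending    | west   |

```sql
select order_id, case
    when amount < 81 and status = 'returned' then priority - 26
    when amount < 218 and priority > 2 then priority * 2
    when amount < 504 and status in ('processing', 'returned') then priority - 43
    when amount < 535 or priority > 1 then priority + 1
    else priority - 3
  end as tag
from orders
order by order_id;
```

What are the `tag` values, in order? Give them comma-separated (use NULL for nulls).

order_id=900: amount < 535 or priority > 1 → 6
order_id=901: amount < 535 or priority > 1 → 2
order_id=902: amount < 535 or priority > 1 → 6
order_id=903: amount < 535 or priority > 1 → 5
order_id=904: amount < 535 or priority > 1 → 4
order_id=905: amount < 504 and status in ('processing', 'returned') → -42
order_id=906: amount < 535 or priority > 1 → 2
order_id=907: amount < 535 or priority > 1 → 4
order_id=908: amount < 535 or priority > 1 → 6
order_id=909: amount < 218 and priority > 2 → 8

6, 2, 6, 5, 4, -42, 2, 4, 6, 8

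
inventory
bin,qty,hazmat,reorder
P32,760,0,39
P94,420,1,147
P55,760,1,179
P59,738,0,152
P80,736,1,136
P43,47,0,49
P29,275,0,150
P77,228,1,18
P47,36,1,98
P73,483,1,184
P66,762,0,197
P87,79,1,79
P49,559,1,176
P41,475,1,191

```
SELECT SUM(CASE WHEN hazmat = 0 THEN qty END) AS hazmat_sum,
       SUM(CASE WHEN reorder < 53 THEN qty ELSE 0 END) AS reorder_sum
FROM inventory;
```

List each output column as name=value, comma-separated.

hazmat_sum=2582, reorder_sum=1035

[hazmat_sum: hazmat = 0]
bin=P32: ✓ → 760
bin=P94: ✗
bin=P55: ✗
bin=P59: ✓ → 738
bin=P80: ✗
bin=P43: ✓ → 47
bin=P29: ✓ → 275
bin=P77: ✗
bin=P47: ✗
bin=P73: ✗
bin=P66: ✓ → 762
bin=P87: ✗
bin=P49: ✗
bin=P41: ✗
hazmat_sum = 760 + 738 + 47 + 275 + 762 = 2582
—
[reorder_sum: reorder < 53]
bin=P32: ✓ → 760
bin=P94: ✗
bin=P55: ✗
bin=P59: ✗
bin=P80: ✗
bin=P43: ✓ → 47
bin=P29: ✗
bin=P77: ✓ → 228
bin=P47: ✗
bin=P73: ✗
bin=P66: ✗
bin=P87: ✗
bin=P49: ✗
bin=P41: ✗
reorder_sum = 760 + 47 + 228 = 1035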